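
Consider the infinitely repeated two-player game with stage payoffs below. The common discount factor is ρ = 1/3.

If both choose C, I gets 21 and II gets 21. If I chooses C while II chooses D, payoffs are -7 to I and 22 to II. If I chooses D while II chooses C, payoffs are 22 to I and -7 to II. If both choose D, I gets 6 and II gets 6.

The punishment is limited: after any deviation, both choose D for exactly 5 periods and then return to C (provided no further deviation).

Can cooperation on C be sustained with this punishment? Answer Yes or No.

IC: ρ+…+ρ^5 ≥ (22−21)/(21−6) = 1/15.
At ρ = 1/3: partial sum = 0.4979 ≥ 0.0667. Cooperation sustainable.

Yes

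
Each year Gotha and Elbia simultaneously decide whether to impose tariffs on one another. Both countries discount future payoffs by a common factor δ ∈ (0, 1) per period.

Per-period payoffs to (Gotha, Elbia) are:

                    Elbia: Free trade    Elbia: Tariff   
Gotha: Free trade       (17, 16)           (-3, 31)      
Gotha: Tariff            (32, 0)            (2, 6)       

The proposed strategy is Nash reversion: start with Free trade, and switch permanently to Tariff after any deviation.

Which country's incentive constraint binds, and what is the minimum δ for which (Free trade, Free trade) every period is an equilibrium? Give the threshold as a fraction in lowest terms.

For Gotha: deviation gain 32−17 = 15, per-period punishment loss 17−2 = 15. IC gives δ ≥ 15/30 = 1/2.
For Elbia: gain 15, loss 10 per period, so δ ≥ 15/25 = 3/5.
The tighter constraint is Elbia's, so cooperation needs δ ≥ 3/5.

Elbia; δ ≥ 3/5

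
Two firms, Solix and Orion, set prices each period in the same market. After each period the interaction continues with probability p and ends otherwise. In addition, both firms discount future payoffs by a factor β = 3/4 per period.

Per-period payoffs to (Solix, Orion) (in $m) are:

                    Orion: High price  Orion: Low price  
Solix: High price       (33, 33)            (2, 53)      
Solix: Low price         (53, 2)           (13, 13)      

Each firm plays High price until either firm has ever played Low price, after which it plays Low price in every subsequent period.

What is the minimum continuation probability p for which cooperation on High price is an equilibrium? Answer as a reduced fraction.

2/3

Expected continuation weight on next period's payoff is β·p = 3/4·p, which plays the role of the discount factor.
Cooperation requires 3/4·p ≥ (53−33)/(53−13) = 1/2, hence p ≥ 2/3.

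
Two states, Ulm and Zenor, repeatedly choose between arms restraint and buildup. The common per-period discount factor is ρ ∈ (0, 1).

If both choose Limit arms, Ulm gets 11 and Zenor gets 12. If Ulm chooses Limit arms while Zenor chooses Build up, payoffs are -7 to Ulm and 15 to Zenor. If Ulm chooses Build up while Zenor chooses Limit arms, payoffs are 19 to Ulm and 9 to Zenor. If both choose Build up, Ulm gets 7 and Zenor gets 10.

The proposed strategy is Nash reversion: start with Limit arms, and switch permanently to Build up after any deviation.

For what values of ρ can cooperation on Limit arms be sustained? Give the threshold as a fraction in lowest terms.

Ulm's threshold: (19−11)/(19−7) = 2/3.
Zenor's threshold: (15−12)/(15−10) = 3/5.
2/3 > 3/5, so Ulm binds and ρ* = 2/3.

2/3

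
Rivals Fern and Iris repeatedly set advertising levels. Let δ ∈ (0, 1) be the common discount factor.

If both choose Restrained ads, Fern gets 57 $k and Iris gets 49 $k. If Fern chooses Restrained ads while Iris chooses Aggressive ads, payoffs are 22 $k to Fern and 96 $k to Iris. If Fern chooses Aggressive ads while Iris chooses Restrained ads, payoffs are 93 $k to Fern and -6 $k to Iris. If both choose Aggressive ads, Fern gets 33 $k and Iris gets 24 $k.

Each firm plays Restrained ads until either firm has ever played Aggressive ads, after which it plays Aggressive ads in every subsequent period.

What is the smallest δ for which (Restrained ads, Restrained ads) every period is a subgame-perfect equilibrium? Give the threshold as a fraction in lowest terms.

47/72

For Fern: deviation gain 93−57 = 36, per-period punishment loss 57−33 = 24. IC gives δ ≥ 36/60 = 3/5.
For Iris: gain 47, loss 25 per period, so δ ≥ 47/72.
The tighter constraint is Iris's, so cooperation needs δ ≥ 47/72.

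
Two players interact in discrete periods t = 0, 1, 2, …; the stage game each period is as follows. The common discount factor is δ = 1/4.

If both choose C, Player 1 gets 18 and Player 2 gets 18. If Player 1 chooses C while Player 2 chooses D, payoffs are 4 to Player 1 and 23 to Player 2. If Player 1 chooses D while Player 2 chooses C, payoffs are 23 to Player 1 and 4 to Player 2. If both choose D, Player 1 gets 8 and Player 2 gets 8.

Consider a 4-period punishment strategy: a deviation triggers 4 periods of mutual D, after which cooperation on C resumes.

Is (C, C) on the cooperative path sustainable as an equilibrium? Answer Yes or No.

IC: δ+…+δ^4 ≥ (23−18)/(18−8) = 1/2.
At δ = 1/4: partial sum = 0.3320 < 0.5000. Cooperation not sustainable.

No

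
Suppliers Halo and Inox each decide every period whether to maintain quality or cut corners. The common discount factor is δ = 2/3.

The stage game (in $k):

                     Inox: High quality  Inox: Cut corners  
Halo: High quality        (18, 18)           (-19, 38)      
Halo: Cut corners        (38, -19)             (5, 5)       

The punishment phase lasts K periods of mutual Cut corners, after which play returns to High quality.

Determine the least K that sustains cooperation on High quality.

No profitable deviation requires (18−5)(δ+…+δ^K) ≥ 38−18, i.e. δ+…+δ^K ≥ 20/13 ≈ 1.5385.
With δ = 2/3, the partial sums are K=1: 0.6667, K=2: 1.1111, K=3: 1.4074, K=4: 1.6049.
K = 4 is the first length at which the sum reaches 1.5385.

4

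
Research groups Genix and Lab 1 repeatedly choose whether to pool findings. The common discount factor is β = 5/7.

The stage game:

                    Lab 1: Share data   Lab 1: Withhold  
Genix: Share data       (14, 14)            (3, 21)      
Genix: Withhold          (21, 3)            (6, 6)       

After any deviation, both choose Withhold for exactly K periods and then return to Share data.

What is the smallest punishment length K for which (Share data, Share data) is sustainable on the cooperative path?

Need Σ_{k=1}^{K} β^k ≥ (21−14)/(14−6) = 0.8750 at β = 5/7.
At K = 1 the sum is 0.7143 < 0.8750; at K = 2 it is 1.2245 ≥ 0.8750.
So the minimum punishment length is K = 2.

2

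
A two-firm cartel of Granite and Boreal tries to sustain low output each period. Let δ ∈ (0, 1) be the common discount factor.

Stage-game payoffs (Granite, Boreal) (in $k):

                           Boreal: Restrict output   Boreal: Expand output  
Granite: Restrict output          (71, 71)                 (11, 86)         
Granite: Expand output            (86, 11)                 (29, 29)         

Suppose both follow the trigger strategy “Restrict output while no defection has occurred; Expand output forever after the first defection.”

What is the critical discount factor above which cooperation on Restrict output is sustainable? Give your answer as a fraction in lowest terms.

Under grim trigger the critical discount factor is (T−C)/(T−P) with T = 86, C = 71, P = 29.
δ* = (86−71)/(86−29) = 15/57 = 5/19.

5/19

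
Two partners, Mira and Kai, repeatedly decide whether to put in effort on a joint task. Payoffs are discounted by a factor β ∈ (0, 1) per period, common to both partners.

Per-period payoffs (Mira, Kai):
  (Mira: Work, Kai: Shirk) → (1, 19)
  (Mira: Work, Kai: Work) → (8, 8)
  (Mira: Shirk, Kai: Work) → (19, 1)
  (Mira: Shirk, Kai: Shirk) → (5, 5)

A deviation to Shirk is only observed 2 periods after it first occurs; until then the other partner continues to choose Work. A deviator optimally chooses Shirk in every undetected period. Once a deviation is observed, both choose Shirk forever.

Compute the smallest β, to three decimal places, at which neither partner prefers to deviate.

0.886

Deviating for the 2 undetected periods gains 19−8 = 11 per period over cooperation, then loses 8−5 = 3 per period forever once punishment starts.
Gain: 11(1 + β + … + β^1); loss: 3·β^2/(1−β).
No profitable deviation ⇔ 11(1−β^2) ≤ 3·β^2, i.e. β^2 ≥ 11/(11+3) = 11/14.
Hence β ≥ (11/14)^(1/2) ≈ 0.886.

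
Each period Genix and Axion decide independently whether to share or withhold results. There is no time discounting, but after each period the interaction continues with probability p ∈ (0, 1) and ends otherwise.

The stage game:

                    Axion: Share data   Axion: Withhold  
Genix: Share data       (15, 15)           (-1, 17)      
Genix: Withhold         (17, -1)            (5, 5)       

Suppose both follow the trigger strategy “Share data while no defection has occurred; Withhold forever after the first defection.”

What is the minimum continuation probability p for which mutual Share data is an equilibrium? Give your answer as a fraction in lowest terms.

With no time discounting, the continuation probability p plays the role of the discount factor.
Grim-trigger IC: 15/(1−p) ≥ 17 + 5p/(1−p) ⇒ p ≥ (17−15)/(17−5) = 1/6.

1/6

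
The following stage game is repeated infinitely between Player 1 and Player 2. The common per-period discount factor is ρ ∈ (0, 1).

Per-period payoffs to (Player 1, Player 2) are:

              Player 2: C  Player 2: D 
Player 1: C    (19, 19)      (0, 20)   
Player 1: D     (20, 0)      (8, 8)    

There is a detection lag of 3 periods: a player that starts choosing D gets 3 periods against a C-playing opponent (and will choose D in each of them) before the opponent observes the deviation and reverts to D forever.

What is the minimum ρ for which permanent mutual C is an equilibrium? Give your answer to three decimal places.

0.437

Deviating for the 3 undetected periods gains 20−19 = 1 per period over cooperation, then loses 19−8 = 11 per period forever once punishment starts.
Gain: 1(1 + ρ + … + ρ^2); loss: 11·ρ^3/(1−ρ).
No profitable deviation ⇔ 1(1−ρ^3) ≤ 11·ρ^3, i.e. ρ^3 ≥ 1/(1+11) = 1/12.
Hence ρ ≥ (1/12)^(1/3) ≈ 0.437.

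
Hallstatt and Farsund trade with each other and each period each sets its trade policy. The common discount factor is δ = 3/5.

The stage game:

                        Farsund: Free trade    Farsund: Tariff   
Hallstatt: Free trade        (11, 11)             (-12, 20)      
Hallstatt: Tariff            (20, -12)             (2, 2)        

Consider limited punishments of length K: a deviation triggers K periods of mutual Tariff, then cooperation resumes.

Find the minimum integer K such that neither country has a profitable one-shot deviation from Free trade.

3

No profitable deviation requires (11−2)(δ+…+δ^K) ≥ 20−11, i.e. δ+…+δ^K ≥ 1 ≈ 1.0000.
With δ = 3/5, the partial sums are K=1: 0.6000, K=2: 0.9600, K=3: 1.1760.
K = 3 is the first length at which the sum reaches 1.0000.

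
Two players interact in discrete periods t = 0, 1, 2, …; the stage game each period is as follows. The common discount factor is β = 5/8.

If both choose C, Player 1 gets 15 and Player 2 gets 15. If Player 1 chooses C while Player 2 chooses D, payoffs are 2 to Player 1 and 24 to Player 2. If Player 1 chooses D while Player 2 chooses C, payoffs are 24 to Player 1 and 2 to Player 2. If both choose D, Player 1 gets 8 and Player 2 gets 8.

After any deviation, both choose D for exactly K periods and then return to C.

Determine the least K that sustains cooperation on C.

No profitable deviation requires (15−8)(β+…+β^K) ≥ 24−15, i.e. β+…+β^K ≥ 9/7 ≈ 1.2857.
With β = 5/8, the partial sums are K=1: 0.6250, K=2: 1.0156, K=3: 1.2598, K=4: 1.4124.
K = 4 is the first length at which the sum reaches 1.2857.

4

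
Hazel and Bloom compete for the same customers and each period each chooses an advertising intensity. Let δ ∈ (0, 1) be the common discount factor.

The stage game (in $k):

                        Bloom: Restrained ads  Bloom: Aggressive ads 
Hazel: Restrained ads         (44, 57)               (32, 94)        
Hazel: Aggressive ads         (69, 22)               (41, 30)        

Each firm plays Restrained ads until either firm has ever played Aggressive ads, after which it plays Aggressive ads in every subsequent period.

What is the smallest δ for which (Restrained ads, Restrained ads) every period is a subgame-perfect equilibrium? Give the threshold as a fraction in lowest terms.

25/28

Hazel: cooperation gives 44 each period; deviation gives 69 once then 41 forever.
  44/(1−δ) ≥ 69 + 41δ/(1−δ) ⇒ δ ≥ 25/28.
Bloom: cooperation gives 57 each period; deviation gives 94 once then 30 forever.
  δ ≥ 37/64.
Both must hold, so the binding constraint is Hazel's: δ ≥ 25/28.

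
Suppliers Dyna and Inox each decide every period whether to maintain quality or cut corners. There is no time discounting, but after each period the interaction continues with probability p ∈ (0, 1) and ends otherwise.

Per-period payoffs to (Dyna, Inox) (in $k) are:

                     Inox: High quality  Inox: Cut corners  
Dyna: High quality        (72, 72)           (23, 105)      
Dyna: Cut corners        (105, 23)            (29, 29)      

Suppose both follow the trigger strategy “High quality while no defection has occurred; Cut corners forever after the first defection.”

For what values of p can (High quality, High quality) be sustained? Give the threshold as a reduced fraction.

33/76

Expected cooperation value is 72 + p·72 + p²·72 + … = 72/(1−p); deviation gives 105 + p·29/(1−p).
72 ≥ 105(1−p) + 29p ⇒ 76p ≥ 33 ⇒ p ≥ 33/76.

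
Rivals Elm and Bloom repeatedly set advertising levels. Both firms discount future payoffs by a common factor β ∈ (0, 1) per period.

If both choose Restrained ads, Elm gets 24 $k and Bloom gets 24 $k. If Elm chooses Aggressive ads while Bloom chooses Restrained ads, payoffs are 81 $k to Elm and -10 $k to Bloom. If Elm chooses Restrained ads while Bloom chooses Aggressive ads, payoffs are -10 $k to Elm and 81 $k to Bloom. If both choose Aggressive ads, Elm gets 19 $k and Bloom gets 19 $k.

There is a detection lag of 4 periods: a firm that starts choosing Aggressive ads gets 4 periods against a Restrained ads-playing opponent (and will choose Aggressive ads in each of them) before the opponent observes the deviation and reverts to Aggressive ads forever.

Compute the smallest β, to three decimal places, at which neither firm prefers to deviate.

A deviator earns 81 for 4 periods, then 19 forever; cooperating earns 24 forever. Multiplying the IC by (1−β):
24 ≥ 81(1−β^4) + 19β^4, so 62·β^4 ≥ 57 and β^4 ≥ 57/62.
β ≥ (57/62)^(1/4) ≈ 0.979.

0.979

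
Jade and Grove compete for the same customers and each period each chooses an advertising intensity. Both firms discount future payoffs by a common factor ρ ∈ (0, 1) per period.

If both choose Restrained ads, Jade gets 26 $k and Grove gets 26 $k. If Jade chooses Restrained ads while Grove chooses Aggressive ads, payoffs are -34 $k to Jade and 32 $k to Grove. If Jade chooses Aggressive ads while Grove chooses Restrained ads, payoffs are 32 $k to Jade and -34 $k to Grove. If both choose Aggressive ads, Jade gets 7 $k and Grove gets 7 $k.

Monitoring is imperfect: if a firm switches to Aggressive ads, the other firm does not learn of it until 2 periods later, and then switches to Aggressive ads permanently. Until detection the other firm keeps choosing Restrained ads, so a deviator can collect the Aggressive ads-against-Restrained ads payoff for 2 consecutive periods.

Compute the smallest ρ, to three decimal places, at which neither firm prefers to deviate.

A deviator earns 32 for 2 periods, then 7 forever; cooperating earns 26 forever. Multiplying the IC by (1−ρ):
26 ≥ 32(1−ρ^2) + 7ρ^2, so 25·ρ^2 ≥ 6 and ρ^2 ≥ 6/25.
ρ ≥ (6/25)^(1/2) ≈ 0.490.

0.490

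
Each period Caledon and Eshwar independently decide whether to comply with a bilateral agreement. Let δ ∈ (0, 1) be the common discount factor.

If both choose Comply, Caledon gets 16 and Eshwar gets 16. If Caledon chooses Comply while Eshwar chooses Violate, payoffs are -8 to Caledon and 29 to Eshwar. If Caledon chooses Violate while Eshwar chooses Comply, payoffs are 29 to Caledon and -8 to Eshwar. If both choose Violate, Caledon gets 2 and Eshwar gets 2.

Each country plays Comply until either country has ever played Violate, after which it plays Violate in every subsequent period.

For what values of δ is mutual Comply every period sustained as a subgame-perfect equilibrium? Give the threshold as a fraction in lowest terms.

Under grim trigger the critical discount factor is (T−C)/(T−P) with T = 29, C = 16, P = 2.
δ* = (29−16)/(29−2) = 13/27.

13/27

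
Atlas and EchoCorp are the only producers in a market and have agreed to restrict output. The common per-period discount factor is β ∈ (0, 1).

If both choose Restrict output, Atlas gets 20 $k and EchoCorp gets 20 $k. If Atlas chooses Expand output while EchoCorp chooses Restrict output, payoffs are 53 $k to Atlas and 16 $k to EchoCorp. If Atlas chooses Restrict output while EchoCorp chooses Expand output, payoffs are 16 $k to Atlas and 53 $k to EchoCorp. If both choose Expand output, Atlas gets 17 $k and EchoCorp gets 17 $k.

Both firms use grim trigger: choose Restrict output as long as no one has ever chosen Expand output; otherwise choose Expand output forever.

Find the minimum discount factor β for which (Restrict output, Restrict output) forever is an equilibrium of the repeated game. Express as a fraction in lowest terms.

11/12

Cooperation forever yields 20 each period: 20/(1−β).
Deviating yields 53 once, then 17 forever: 53 + 17β/(1−β).
No profitable deviation requires 20/(1−β) ≥ 53 + 17β/(1−β).
Multiplying by (1−β): 20 ≥ 53(1−β) + 17β = 53 − 36β.
So 36β ≥ 33, i.e. β ≥ 33/36 = 11/12.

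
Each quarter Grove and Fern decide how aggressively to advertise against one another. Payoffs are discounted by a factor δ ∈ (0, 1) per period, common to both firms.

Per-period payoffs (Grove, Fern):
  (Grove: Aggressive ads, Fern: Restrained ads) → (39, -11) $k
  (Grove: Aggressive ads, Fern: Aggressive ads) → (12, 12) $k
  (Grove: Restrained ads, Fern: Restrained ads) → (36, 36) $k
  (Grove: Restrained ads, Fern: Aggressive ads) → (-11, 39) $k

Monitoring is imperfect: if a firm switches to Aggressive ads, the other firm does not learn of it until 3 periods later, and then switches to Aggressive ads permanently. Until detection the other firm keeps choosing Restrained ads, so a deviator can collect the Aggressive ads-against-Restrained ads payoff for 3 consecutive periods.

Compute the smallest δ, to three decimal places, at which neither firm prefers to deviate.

A deviator earns 39 for 3 periods, then 12 forever; cooperating earns 36 forever. Multiplying the IC by (1−δ):
36 ≥ 39(1−δ^3) + 12δ^3, so 27·δ^3 ≥ 3 and δ^3 ≥ 1/9.
δ ≥ (1/9)^(1/3) ≈ 0.481.

0.481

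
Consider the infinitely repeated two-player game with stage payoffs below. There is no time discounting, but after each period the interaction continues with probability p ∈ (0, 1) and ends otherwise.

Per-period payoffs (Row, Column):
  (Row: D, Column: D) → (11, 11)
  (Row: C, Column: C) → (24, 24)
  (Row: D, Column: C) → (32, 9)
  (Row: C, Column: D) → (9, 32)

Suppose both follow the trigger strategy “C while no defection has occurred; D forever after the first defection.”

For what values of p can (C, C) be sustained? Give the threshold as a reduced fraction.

8/21

Expected cooperation value is 24 + p·24 + p²·24 + … = 24/(1−p); deviation gives 32 + p·11/(1−p).
24 ≥ 32(1−p) + 11p ⇒ 21p ≥ 8 ⇒ p ≥ 8/21.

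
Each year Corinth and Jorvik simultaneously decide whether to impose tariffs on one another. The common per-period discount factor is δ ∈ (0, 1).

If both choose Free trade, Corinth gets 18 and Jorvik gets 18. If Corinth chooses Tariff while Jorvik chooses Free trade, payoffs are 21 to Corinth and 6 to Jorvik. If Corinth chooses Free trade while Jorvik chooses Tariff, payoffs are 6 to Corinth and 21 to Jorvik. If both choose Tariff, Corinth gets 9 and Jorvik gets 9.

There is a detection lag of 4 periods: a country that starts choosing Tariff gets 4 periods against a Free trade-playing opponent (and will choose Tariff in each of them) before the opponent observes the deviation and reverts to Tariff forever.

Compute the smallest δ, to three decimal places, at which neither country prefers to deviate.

0.707

The best deviation is to choose Tariff for all 4 undetected periods, earning 21 each, then 9 forever once detected.
Deviation value: 21(1−δ^4)/(1−δ) + 9δ^4/(1−δ); cooperation value: 18/(1−δ).
IC: 18 ≥ 21(1−δ^4) + 9δ^4 = 21 − 12δ^4.
So δ^4 ≥ 3/12 = 1/4, giving δ ≥ (1/4)^(1/4) ≈ 0.707.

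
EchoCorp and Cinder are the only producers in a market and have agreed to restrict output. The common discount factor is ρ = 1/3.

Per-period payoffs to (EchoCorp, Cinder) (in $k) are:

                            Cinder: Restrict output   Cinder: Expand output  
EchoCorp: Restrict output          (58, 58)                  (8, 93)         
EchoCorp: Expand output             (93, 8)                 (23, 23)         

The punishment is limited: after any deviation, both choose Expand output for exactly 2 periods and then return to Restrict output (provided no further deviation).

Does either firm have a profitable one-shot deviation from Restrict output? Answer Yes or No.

IC: ρ+…+ρ^2 ≥ (93−58)/(58−23) = 1.
At ρ = 1/3: partial sum = 0.4444 < 1.0000. Cooperation not sustainable.

Yes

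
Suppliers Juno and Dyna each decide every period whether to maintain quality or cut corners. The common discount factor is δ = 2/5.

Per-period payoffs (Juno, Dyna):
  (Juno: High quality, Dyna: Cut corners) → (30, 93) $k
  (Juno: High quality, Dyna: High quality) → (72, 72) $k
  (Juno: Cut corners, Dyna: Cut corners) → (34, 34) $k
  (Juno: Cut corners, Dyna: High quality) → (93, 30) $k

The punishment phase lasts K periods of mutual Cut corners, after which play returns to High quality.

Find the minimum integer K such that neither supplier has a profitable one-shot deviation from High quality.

2

No profitable deviation requires (72−34)(δ+…+δ^K) ≥ 93−72, i.e. δ+…+δ^K ≥ 21/38 ≈ 0.5526.
With δ = 2/5, the partial sums are K=1: 0.4000, K=2: 0.5600.
K = 2 is the first length at which the sum reaches 0.5526.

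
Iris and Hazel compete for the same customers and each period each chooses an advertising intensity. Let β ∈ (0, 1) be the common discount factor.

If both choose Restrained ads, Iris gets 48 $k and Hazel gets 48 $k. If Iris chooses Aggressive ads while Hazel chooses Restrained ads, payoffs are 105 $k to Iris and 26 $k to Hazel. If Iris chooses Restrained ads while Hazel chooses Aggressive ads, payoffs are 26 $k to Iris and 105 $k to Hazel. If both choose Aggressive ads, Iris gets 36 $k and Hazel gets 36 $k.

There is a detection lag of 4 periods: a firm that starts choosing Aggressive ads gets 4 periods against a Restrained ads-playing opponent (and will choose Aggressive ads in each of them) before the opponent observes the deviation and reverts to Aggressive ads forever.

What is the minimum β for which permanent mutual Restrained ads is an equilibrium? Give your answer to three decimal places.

A deviator earns 105 for 4 periods, then 36 forever; cooperating earns 48 forever. Multiplying the IC by (1−β):
48 ≥ 105(1−β^4) + 36β^4, so 69·β^4 ≥ 57 and β^4 ≥ 19/23.
β ≥ (19/23)^(1/4) ≈ 0.953.

0.953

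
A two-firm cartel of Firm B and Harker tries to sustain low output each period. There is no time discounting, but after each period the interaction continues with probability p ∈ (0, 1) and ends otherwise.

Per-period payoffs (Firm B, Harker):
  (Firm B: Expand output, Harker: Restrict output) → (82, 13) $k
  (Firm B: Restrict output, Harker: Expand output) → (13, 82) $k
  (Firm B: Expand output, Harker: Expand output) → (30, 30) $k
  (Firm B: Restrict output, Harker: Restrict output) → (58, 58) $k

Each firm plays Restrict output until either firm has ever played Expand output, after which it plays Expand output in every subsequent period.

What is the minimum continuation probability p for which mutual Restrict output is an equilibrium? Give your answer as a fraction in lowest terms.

Expected cooperation value is 58 + p·58 + p²·58 + … = 58/(1−p); deviation gives 82 + p·30/(1−p).
58 ≥ 82(1−p) + 30p ⇒ 52p ≥ 24 ⇒ p ≥ 24/52 = 6/13.

6/13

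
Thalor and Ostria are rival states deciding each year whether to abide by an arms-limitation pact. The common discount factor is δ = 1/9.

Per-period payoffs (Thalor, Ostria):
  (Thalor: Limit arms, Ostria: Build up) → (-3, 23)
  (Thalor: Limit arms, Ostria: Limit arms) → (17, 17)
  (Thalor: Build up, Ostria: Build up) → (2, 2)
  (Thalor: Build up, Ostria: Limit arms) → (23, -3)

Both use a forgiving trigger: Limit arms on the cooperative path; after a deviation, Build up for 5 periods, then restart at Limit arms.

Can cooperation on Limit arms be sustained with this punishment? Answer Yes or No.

A one-shot deviation gives 23 now, then 2 for 5 periods, then back to 17.
Gain from deviating: (23−17) today; loss: (17−2) in each of the next 5 periods.
No-deviation condition: (17−2)(δ+…+δ^5) ≥ 23−17, i.e. δ+…+δ^5 ≥ 2/5.
At δ = 1/9: δ+…+δ^5 = 0.1250 < 0.4000.
So cooperation is not sustainable.

No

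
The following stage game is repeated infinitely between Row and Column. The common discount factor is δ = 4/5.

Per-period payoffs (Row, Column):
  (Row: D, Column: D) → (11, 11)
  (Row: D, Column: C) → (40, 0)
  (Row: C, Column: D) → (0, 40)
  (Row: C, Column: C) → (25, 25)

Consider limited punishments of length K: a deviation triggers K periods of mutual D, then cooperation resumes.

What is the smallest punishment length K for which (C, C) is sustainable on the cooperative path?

2

No profitable deviation requires (25−11)(δ+…+δ^K) ≥ 40−25, i.e. δ+…+δ^K ≥ 15/14 ≈ 1.0714.
With δ = 4/5, the partial sums are K=1: 0.8000, K=2: 1.4400.
K = 2 is the first length at which the sum reaches 1.0714.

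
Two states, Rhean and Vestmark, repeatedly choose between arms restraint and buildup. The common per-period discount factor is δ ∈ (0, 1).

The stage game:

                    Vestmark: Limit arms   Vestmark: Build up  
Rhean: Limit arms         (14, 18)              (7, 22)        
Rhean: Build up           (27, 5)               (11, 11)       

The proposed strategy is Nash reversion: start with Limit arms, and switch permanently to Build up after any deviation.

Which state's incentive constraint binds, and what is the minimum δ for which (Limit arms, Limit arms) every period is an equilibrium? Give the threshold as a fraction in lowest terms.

For Rhean: deviation gain 27−14 = 13, per-period punishment loss 14−11 = 3. IC gives δ ≥ 13/16.
For Vestmark: gain 4, loss 7 per period, so δ ≥ 4/11.
The tighter constraint is Rhean's, so cooperation needs δ ≥ 13/16.

Rhean; δ ≥ 13/16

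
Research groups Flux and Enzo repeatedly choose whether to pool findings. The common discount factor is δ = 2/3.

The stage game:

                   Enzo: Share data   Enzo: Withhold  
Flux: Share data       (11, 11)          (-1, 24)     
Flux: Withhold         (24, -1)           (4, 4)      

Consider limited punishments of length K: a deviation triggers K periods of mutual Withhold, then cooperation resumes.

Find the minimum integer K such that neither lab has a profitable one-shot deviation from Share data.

7

Need Σ_{k=1}^{K} δ^k ≥ (24−11)/(11−4) = 1.8571 at δ = 2/3.
At K = 6 the sum is 1.8244 < 1.8571; at K = 7 it is 1.8829 ≥ 1.8571.
So the minimum punishment length is K = 7.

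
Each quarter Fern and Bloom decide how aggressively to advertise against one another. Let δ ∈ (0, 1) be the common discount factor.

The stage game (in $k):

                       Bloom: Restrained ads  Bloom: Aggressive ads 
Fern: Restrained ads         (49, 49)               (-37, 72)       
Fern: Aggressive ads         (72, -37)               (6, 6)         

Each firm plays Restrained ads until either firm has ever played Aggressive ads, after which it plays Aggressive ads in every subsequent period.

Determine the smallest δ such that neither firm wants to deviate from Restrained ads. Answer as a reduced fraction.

23/66

Under grim trigger the critical discount factor is (T−C)/(T−P) with T = 72, C = 49, P = 6.
δ* = (72−49)/(72−6) = 23/66.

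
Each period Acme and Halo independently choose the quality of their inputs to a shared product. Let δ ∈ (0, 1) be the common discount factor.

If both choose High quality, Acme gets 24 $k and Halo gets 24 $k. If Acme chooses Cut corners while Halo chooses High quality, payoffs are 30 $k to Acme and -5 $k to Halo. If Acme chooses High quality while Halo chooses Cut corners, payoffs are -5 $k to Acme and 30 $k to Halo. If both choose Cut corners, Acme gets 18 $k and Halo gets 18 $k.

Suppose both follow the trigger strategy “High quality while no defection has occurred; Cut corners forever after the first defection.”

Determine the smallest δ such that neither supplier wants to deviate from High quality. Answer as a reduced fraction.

One-period gain from deviating is 30 − 24 = 6. The loss is 24 − 18 = 6 in every subsequent period, with present value 6·δ/(1−δ).
Deviation is unprofitable when 6·δ/(1−δ) ≥ 6, i.e. δ/(1−δ) ≥ 1.
Equivalently δ ≥ 6/(6+6) = 1/2.

1/2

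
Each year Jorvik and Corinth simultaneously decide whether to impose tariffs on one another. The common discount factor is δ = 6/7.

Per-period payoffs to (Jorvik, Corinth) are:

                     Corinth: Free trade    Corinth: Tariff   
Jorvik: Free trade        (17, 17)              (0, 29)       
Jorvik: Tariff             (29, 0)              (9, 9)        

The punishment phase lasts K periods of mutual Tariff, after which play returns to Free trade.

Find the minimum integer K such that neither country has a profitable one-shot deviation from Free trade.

2

Need Σ_{k=1}^{K} δ^k ≥ (29−17)/(17−9) = 1.5000 at δ = 6/7.
At K = 1 the sum is 0.8571 < 1.5000; at K = 2 it is 1.5918 ≥ 1.5000.
So the minimum punishment length is K = 2.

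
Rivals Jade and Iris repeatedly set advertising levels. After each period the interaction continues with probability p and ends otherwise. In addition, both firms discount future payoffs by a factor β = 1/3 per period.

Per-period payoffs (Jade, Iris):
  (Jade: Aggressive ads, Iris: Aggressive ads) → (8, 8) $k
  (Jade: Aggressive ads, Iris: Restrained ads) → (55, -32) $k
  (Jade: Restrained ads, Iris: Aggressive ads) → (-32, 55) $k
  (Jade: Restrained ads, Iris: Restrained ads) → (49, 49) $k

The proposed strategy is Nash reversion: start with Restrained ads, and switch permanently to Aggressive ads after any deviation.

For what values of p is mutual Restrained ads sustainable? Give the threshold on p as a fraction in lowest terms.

18/47

With continuation probability p and discount β, the effective per-period discount factor is βp.
Grim-trigger IC: βp ≥ (55−49)/(55−8) = 6/47.
So p ≥ (6/47)/(1/3) = 18/47.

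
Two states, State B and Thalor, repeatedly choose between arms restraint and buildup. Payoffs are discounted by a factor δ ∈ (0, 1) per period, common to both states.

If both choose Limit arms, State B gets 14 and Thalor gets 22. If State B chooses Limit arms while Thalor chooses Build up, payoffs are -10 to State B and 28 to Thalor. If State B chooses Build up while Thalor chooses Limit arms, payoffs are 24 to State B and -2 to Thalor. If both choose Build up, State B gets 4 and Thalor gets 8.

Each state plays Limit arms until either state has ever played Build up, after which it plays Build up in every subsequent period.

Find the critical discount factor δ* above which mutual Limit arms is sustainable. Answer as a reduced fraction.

For State B: deviation gain 24−14 = 10, per-period punishment loss 14−4 = 10. IC gives δ ≥ 10/20 = 1/2.
For Thalor: gain 6, loss 14 per period, so δ ≥ 6/20 = 3/10.
The tighter constraint is State B's, so cooperation needs δ ≥ 1/2.

1/2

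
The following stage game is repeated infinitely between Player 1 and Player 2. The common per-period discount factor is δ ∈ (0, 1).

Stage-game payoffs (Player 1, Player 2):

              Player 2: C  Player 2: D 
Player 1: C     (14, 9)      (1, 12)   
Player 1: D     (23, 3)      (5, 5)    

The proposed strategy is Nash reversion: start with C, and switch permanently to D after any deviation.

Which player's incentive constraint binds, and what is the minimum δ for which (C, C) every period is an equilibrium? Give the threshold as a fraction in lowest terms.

Player 1; δ ≥ 1/2

Player 1's threshold: (23−14)/(23−5) = 1/2.
Player 2's threshold: (12−9)/(12−5) = 3/7.
1/2 > 3/7, so Player 1 binds and δ* = 1/2.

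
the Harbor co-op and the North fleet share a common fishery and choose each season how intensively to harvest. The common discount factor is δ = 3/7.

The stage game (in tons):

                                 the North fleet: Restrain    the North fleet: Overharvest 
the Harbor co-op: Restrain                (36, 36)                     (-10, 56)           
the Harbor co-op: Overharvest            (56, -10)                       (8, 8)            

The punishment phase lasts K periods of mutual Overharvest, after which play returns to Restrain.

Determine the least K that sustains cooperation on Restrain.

4

No profitable deviation requires (36−8)(δ+…+δ^K) ≥ 56−36, i.e. δ+…+δ^K ≥ 5/7 ≈ 0.7143.
With δ = 3/7, the partial sums are K=1: 0.4286, K=2: 0.6122, K=3: 0.6910, K=4: 0.7247.
K = 4 is the first length at which the sum reaches 0.7143.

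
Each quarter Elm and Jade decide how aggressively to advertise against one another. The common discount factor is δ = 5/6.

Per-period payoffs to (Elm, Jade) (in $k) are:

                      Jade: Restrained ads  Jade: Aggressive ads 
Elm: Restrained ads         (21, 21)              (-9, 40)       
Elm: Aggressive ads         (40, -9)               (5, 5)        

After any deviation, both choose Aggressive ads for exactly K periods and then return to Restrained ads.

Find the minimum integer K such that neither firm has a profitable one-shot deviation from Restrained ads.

2

No profitable deviation requires (21−5)(δ+…+δ^K) ≥ 40−21, i.e. δ+…+δ^K ≥ 19/16 ≈ 1.1875.
With δ = 5/6, the partial sums are K=1: 0.8333, K=2: 1.5278.
K = 2 is the first length at which the sum reaches 1.1875.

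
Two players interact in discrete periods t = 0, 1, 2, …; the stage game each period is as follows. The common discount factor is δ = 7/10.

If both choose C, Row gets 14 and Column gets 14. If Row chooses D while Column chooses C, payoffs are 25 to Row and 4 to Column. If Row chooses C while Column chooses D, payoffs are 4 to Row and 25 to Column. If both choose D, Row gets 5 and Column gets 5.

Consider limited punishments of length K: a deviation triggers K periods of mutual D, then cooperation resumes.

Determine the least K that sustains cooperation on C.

No profitable deviation requires (14−5)(δ+…+δ^K) ≥ 25−14, i.e. δ+…+δ^K ≥ 11/9 ≈ 1.2222.
With δ = 7/10, the partial sums are K=1: 0.7000, K=2: 1.1900, K=3: 1.5330.
K = 3 is the first length at which the sum reaches 1.2222.

3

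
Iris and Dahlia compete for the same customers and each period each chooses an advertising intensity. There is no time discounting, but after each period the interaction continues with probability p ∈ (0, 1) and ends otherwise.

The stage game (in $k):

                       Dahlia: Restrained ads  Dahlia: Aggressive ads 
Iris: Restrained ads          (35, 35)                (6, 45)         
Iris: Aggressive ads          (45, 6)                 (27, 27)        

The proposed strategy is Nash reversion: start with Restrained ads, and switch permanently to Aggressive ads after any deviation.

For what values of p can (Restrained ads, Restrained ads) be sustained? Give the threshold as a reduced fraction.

With no time discounting, the continuation probability p plays the role of the discount factor.
Grim-trigger IC: 35/(1−p) ≥ 45 + 27p/(1−p) ⇒ p ≥ (45−35)/(45−27) = 5/9.

5/9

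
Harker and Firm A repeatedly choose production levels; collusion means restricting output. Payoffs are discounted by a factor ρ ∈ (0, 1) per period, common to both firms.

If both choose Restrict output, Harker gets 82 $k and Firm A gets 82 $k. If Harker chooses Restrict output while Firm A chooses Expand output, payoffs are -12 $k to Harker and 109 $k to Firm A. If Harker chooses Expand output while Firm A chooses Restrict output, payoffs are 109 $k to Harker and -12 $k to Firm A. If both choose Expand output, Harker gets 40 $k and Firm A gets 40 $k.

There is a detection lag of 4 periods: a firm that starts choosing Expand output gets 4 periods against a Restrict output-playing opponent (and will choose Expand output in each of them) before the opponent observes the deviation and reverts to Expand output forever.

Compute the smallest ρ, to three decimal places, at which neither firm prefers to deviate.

Deviating for the 4 undetected periods gains 109−82 = 27 per period over cooperation, then loses 82−40 = 42 per period forever once punishment starts.
Gain: 27(1 + ρ + … + ρ^3); loss: 42·ρ^4/(1−ρ).
No profitable deviation ⇔ 27(1−ρ^4) ≤ 42·ρ^4, i.e. ρ^4 ≥ 27/(27+42) = 9/23.
Hence ρ ≥ (9/23)^(1/4) ≈ 0.791.

0.791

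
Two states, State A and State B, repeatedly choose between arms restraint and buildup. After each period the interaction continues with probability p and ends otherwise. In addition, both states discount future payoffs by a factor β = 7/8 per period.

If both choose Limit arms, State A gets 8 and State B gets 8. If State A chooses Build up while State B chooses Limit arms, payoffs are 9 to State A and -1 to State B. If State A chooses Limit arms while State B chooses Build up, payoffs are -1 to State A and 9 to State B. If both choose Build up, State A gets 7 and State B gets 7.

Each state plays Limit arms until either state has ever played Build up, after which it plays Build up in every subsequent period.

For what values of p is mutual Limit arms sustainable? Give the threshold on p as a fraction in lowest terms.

4/7

With continuation probability p and discount β, the effective per-period discount factor is βp.
Grim-trigger IC: βp ≥ (9−8)/(9−7) = 1/2.
So p ≥ (1/2)/(7/8) = 4/7.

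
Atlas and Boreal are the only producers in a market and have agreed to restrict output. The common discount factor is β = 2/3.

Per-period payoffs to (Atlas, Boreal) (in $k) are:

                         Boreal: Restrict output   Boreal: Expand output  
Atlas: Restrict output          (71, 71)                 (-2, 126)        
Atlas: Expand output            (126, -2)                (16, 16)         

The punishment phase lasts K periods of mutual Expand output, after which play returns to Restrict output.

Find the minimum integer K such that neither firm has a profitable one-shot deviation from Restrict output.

IC: β(1−β^K)/(1−β) ≥ (126−71)/(71−16) = 1.
With β = 2/3: need 1 − β^K ≥ 1·(1−2/3)/(2/3), i.e. β^K ≤ 0.5000.
Since (2/3)^1 = 0.6667 and (2/3)^2 = 0.4444, the smallest such K is 2.

2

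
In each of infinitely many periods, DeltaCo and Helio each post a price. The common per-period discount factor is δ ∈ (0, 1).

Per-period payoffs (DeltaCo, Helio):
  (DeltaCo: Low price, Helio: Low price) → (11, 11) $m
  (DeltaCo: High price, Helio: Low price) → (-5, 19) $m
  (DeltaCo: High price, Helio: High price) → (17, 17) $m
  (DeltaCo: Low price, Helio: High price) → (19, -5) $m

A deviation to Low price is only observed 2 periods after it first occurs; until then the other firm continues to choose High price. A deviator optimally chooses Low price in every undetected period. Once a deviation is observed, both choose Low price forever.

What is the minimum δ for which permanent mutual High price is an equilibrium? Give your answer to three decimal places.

0.500

The best deviation is to choose Low price for all 2 undetected periods, earning 19 each, then 11 forever once detected.
Deviation value: 19(1−δ^2)/(1−δ) + 11δ^2/(1−δ); cooperation value: 17/(1−δ).
IC: 17 ≥ 19(1−δ^2) + 11δ^2 = 19 − 8δ^2.
So δ^2 ≥ 2/8 = 1/4, giving δ ≥ (1/4)^(1/2) ≈ 0.500.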